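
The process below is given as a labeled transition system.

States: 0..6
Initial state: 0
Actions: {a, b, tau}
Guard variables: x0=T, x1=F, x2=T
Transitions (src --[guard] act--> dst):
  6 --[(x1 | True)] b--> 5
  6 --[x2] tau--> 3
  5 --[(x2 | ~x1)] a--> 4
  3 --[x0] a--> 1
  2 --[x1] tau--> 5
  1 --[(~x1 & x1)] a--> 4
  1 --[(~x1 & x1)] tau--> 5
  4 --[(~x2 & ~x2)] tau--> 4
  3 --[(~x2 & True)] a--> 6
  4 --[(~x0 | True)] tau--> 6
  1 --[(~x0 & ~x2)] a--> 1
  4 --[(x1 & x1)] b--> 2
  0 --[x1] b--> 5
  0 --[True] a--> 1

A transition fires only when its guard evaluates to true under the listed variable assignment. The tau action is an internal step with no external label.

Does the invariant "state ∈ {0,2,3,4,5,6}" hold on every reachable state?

Inv-set: {0,2,3,4,5,6}
Reach set: {0,1}
  0: safe
  1: ✗ unsafe
witness against invariant: a → 1

Answer: INVARIANT VIOLATED at state 1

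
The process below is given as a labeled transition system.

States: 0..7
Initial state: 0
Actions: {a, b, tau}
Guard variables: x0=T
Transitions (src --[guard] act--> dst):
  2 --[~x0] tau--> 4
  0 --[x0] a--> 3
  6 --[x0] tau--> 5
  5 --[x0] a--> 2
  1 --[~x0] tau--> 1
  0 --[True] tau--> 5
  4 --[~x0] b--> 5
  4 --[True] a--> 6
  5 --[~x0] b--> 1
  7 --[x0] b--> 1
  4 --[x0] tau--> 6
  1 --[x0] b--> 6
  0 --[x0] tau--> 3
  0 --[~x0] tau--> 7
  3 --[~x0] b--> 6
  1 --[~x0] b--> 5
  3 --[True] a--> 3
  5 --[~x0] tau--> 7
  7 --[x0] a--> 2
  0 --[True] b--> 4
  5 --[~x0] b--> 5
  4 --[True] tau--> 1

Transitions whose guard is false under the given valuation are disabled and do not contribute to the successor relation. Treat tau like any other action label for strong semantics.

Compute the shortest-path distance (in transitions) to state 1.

Breadth-first toward 1:
  depth 0: {0}
  depth 1: {3,4,5}
  depth 2: {1,2,6}
depth(1)=2, e.g. b·tau

Answer: 2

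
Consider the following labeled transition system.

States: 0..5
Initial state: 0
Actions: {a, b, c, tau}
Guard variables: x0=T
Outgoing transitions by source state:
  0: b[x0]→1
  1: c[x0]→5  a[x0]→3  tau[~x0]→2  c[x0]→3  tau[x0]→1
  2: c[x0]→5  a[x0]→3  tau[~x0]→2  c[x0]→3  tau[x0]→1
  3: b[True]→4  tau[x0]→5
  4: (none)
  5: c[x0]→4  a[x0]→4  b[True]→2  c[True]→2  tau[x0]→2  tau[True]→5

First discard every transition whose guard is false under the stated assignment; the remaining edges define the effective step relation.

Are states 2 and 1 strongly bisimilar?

Answer: BISIMILAR

Analysis:
Refine partition for ~:
  P[0] = {{0,1,2,3,4,5}}
  P[1] = {{0},{1,2},{3},{4},{5}}
5 equivalence class(es) (converged in 2)
class of 2: {1,2}; class of 1: {1,2}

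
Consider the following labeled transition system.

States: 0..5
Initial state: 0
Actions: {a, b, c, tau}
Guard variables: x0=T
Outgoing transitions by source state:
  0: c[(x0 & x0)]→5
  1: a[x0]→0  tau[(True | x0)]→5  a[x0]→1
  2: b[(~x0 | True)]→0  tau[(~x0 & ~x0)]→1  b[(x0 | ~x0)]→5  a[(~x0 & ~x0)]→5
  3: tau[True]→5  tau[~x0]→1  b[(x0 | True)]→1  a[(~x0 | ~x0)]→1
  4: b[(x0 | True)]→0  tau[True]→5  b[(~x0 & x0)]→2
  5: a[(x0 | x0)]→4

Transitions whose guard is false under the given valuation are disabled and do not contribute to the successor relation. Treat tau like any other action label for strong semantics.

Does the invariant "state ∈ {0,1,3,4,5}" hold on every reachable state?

Inv-set: {0,1,3,4,5}
Reachable = {0,4,5}
  0: ✓
  4: ✓
  5: ✓

Answer: INVARIANT HOLDS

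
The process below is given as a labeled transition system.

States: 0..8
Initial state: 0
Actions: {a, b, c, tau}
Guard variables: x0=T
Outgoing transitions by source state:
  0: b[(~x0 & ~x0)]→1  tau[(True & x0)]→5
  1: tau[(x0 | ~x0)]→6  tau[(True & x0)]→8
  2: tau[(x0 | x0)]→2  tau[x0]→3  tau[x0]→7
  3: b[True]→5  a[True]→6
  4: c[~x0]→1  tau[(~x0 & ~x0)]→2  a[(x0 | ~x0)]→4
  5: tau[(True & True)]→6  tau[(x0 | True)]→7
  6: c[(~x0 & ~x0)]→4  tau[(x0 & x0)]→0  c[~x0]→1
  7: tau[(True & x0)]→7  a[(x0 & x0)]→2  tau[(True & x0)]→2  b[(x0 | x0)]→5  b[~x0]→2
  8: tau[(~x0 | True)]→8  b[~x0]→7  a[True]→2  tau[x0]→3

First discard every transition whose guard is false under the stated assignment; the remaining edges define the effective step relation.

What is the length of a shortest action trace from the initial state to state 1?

Answer: UNREACHABLE

Trace:
BFS to 1:
  depth 0: {0}
  depth 1: {5}
  depth 2: {6,7}
  depth 3: {2}
  depth 4: {3}
1 never appears.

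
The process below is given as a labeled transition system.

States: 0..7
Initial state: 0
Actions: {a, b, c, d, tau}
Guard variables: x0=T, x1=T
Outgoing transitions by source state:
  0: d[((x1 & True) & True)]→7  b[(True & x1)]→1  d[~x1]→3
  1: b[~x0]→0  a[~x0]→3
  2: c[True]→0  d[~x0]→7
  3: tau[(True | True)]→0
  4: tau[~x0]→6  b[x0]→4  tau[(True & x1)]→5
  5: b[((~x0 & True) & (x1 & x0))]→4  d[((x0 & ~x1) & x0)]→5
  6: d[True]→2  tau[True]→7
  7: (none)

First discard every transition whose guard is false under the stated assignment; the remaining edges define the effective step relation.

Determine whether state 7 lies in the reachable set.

8 transition(s) survive guard evaluation.
depth 0: {0}
depth 1: {1,7}  cumulative {0,1,7}
R = {0,1,7}
Path to 7: d

Answer: REACHABLE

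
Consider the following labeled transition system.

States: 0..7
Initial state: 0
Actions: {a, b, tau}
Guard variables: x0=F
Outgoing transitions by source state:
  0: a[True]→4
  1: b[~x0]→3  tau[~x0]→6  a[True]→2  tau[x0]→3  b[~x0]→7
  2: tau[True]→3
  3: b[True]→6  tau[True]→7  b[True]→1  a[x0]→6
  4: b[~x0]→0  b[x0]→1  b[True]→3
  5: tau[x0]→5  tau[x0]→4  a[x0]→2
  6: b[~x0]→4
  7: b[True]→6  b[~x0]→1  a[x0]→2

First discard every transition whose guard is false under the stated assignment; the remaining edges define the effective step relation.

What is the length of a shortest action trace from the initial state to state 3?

Answer: 2

Working:
BFS to 3:
  depth 0: {0}
  depth 1: {4}
  depth 2: {3}
depth(3)=2, e.g. a·b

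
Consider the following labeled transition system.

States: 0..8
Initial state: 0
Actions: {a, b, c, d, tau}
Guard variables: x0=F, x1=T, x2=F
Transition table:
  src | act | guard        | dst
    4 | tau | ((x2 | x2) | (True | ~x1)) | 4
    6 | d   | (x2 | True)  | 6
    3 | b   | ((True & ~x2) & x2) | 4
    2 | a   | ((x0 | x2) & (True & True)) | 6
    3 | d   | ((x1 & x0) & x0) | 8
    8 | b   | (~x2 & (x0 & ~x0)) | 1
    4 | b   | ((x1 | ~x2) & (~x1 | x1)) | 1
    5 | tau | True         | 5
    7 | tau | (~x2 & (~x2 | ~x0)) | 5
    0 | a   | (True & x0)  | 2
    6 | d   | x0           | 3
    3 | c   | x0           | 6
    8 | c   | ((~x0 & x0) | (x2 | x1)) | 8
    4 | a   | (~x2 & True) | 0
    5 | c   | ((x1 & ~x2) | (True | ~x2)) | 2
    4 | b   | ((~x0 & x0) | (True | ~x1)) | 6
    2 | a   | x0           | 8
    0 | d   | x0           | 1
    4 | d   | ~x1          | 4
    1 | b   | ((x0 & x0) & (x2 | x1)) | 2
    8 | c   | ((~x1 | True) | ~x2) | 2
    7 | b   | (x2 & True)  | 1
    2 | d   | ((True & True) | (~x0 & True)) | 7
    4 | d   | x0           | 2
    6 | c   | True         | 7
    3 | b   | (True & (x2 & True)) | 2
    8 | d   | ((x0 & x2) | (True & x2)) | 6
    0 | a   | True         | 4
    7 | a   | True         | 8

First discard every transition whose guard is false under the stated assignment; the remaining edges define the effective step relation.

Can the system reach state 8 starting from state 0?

Guard filter leaves 14 enabled edge(s).
Layer 0: {0}
Layer 1: {4}  total {0,4}
Layer 2: {1,6}  total {0,1,4,6}
Layer 3: {7}  total {0,1,4,6,7}
Layer 4: {5,8}  total {0,1,4,5,6,7,8}
Layer 5: {2}  total {0,1,2,4,5,6,7,8}
Reachable = {0,1,2,4,5,6,7,8}
trace reaching 8: a·b·c·a

Answer: REACHABLE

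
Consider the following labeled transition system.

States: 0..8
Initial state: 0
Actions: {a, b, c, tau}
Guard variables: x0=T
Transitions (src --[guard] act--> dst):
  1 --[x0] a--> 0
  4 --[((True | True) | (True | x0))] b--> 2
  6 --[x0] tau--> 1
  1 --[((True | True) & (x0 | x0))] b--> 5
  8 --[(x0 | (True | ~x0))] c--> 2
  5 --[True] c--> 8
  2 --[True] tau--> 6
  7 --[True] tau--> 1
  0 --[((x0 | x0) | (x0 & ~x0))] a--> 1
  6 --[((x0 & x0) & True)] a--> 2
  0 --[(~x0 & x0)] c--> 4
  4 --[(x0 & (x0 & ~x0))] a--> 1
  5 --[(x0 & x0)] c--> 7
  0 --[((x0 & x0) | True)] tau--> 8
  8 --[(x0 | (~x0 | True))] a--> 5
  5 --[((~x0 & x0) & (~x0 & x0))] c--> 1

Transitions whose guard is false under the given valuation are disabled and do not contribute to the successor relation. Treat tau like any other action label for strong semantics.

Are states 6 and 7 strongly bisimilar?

Answer: NOT BISIMILAR

Analysis:
Bisimulation quotient by refinement:
  P[0] = {{0,1,2,3,4,5,6,7,8}}
  P[1] = {{0,6},{1},{2,7},{3},{4},{5},{8}}
  P[2] = {{0},{1},{2},{3},{4},{5},{6},{7},{8}}
Fixed point at round 3; 9 class(es).
class of 6: {6}; class of 7: {7}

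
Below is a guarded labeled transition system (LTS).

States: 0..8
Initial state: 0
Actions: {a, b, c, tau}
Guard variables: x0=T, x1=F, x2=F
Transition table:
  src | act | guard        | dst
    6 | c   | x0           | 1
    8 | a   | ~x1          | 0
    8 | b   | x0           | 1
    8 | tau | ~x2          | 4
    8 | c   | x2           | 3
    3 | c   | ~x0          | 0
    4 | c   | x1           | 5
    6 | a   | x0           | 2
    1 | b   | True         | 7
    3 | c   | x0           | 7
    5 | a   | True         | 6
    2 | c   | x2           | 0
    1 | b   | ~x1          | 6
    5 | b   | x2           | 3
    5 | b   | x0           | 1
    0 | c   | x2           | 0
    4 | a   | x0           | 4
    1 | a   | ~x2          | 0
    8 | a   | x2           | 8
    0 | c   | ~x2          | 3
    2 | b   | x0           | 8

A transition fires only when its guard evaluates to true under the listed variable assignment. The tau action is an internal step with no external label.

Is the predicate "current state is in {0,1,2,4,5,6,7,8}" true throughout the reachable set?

Answer: INVARIANT VIOLATED at state 3

Analysis:
Safe = {0,1,2,4,5,6,7,8}
R = {0,3,7}
  0: ✓
  3: outside
  7: ✓
reach 3 via c — violates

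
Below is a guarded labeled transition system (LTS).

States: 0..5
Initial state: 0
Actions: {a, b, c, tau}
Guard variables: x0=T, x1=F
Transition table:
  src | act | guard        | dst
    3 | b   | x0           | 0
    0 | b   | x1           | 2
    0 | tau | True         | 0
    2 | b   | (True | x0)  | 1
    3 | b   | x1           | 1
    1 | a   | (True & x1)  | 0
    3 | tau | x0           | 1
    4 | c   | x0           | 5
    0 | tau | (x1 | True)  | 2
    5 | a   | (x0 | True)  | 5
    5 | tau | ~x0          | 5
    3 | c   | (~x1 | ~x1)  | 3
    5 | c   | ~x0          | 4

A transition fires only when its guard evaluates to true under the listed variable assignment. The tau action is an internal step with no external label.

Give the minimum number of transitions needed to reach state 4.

Answer: UNREACHABLE

Trace:
BFS to 4:
  depth 0: {0}
  depth 1: {2}
  depth 2: {1}
4 never appears.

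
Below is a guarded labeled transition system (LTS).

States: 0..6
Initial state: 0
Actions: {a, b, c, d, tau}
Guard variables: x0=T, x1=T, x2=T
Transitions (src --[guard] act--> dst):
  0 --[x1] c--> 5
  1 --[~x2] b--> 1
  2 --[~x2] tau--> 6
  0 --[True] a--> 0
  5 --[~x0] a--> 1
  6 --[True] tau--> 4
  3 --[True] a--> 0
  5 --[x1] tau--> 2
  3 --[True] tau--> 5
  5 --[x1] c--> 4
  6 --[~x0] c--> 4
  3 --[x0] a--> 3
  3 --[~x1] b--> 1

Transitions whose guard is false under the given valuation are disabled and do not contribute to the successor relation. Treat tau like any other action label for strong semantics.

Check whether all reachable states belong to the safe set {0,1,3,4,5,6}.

Safe = {0,1,3,4,5,6}
R = {0,2,4,5}
  0: safe
  2: VIOLATES
  4: safe
  5: safe
counterexample path to 2: c·tau

Answer: INVARIANT VIOLATED at state 2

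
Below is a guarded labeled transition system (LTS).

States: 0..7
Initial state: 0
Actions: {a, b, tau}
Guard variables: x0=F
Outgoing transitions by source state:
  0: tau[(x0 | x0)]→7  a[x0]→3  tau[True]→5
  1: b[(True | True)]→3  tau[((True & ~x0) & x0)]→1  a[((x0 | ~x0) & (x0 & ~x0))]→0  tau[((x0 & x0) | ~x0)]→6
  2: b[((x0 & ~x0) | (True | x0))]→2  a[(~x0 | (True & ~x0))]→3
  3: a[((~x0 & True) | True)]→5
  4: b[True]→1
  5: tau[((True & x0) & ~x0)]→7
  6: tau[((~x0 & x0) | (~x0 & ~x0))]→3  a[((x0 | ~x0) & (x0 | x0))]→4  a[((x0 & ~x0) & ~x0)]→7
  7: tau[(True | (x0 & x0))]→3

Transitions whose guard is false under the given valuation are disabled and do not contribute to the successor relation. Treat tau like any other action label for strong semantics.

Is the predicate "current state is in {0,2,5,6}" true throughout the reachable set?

Answer: INVARIANT HOLDS

Working:
Safe = {0,2,5,6}
Reachable = {0,5}
  0: ok
  5: ok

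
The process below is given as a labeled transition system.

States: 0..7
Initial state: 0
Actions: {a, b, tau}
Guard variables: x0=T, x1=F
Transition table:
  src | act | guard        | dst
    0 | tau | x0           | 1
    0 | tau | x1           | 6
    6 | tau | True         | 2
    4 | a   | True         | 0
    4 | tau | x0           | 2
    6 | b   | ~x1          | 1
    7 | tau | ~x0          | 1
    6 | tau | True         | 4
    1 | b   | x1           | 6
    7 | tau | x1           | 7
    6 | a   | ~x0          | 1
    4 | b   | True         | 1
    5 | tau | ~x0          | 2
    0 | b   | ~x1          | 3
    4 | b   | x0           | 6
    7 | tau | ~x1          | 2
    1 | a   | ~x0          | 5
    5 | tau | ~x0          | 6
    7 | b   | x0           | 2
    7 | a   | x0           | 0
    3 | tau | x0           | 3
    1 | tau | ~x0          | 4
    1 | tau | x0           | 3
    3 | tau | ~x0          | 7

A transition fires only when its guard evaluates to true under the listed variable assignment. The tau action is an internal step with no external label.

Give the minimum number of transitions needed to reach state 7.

Breadth-first toward 7:
  Layer 0: {0}
  Layer 1: {1,3}
7 never appears.

Answer: UNREACHABLE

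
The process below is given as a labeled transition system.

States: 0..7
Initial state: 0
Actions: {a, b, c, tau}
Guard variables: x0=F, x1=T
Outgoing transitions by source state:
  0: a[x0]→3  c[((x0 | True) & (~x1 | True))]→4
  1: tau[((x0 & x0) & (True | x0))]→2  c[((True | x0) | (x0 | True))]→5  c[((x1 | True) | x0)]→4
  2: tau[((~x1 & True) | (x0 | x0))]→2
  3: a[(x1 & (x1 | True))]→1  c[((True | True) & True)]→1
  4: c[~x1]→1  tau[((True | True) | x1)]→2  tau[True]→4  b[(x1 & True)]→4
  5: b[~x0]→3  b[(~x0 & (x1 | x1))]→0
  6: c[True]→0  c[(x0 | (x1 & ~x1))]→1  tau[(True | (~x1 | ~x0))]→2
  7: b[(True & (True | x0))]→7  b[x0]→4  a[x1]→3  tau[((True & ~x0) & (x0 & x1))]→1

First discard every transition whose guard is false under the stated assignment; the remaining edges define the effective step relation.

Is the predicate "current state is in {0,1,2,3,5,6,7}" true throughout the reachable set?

Allowed set {0,1,2,3,5,6,7}
Reach set: {0,2,4}
  0: ✓
  2: ✓
  4: VIOLATES
counterexample path to 4: c

Answer: INVARIANT VIOLATED at state 4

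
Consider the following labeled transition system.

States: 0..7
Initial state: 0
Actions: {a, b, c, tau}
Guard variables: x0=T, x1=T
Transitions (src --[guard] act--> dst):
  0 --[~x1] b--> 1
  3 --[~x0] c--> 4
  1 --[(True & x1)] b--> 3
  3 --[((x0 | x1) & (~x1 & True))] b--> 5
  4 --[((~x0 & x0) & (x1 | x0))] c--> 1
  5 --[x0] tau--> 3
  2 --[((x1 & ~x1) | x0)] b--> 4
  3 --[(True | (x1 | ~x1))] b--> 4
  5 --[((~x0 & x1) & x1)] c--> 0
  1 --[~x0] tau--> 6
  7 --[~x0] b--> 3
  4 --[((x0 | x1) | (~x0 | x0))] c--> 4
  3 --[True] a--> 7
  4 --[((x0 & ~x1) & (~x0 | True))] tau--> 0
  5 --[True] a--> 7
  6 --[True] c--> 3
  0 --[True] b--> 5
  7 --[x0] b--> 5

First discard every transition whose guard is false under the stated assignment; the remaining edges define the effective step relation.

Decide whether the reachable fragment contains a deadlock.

Reachable = {0,3,4,5,7}
  0: b→5  [deg 1]
  3: a→7  b→4  [deg 2]
  4: c→4  [deg 1]
  5: a→7  tau→3  [deg 2]
  7: b→5  [deg 1]

Answer: DEADLOCK-FREE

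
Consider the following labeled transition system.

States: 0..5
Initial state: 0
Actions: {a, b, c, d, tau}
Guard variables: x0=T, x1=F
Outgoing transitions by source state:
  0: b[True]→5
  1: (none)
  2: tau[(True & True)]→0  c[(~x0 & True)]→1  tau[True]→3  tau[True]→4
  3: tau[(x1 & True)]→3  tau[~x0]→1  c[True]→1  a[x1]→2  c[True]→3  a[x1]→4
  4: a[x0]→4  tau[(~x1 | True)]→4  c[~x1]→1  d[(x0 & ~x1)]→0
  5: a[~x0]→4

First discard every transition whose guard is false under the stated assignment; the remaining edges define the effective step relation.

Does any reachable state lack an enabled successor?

Reach set: {0,5}
  0: b→5  [deg 1]
  5: ∅  [no exit]
trace reaching 5: b

Answer: DEADLOCK at state 5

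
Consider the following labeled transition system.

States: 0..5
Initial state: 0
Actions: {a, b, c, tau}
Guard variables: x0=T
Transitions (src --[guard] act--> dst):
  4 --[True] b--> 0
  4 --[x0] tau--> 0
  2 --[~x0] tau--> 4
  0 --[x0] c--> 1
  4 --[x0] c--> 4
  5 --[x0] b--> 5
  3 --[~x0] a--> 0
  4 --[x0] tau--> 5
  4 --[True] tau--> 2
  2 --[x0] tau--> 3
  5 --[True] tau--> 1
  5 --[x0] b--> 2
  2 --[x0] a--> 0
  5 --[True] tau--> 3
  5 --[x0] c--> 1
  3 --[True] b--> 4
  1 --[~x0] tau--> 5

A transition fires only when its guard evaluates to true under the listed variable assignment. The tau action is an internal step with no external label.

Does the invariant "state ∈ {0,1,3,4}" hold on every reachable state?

Answer: INVARIANT HOLDS

Trace:
Inv-set: {0,1,3,4}
R = {0,1}
  0: safe
  1: safe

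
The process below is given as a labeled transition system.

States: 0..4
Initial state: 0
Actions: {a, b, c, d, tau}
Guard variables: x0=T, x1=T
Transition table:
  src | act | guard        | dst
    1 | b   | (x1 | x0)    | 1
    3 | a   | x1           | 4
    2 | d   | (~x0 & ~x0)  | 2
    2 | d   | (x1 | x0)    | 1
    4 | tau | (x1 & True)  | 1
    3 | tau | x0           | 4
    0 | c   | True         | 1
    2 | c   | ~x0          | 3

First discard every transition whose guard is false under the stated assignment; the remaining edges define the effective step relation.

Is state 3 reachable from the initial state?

Answer: UNREACHABLE

Analysis:
Guard filter leaves 6 enabled edge(s).
Layer 0: {0}
Layer 1: {1}  now seen {0,1}
R = {0,1}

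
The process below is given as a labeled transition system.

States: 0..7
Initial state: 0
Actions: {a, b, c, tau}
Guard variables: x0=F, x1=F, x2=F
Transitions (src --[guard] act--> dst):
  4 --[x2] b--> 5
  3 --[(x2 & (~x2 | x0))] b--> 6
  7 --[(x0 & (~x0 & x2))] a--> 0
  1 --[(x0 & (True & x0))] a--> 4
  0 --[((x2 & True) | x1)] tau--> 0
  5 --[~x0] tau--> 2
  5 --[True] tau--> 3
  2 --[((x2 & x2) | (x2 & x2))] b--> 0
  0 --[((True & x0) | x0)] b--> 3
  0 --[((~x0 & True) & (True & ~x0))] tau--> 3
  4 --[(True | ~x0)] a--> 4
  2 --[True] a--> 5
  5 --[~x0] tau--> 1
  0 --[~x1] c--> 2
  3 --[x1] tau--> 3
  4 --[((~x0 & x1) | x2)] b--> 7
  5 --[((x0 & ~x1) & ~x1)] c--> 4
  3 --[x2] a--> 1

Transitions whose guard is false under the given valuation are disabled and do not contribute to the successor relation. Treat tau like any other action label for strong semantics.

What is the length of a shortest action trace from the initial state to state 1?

Answer: 3

Working:
BFS to 1:
  L0 = {0}
  L1 = {2,3}
  L2 = {5}
  L3 = {1}
first hit 1 at d=3 via c·a·tau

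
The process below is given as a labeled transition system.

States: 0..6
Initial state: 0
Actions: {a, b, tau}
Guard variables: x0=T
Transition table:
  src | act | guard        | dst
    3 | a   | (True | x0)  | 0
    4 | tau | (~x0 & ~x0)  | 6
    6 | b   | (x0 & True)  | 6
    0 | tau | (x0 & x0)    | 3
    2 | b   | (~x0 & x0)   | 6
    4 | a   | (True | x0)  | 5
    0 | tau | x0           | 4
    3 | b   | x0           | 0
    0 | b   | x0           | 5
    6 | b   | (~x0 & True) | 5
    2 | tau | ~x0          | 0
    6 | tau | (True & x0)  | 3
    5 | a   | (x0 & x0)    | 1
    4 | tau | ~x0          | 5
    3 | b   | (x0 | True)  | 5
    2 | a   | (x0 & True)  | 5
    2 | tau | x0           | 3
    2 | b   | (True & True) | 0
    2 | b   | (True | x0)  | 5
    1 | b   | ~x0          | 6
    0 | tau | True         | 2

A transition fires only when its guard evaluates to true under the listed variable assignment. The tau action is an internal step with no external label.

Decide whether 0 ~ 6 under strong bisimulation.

Compute ~ classes (split until stable):
  π0 = {{0,1,2,3,4,5,6}}
  π1 = {{0,6},{1},{2},{3},{4,5}}
  π2 = {{0},{1},{2},{3},{4},{5},{6}}
stable after 3 split(s): 7 block(s)
[0]={0}  [6]={6}

Answer: NOT BISIMILAR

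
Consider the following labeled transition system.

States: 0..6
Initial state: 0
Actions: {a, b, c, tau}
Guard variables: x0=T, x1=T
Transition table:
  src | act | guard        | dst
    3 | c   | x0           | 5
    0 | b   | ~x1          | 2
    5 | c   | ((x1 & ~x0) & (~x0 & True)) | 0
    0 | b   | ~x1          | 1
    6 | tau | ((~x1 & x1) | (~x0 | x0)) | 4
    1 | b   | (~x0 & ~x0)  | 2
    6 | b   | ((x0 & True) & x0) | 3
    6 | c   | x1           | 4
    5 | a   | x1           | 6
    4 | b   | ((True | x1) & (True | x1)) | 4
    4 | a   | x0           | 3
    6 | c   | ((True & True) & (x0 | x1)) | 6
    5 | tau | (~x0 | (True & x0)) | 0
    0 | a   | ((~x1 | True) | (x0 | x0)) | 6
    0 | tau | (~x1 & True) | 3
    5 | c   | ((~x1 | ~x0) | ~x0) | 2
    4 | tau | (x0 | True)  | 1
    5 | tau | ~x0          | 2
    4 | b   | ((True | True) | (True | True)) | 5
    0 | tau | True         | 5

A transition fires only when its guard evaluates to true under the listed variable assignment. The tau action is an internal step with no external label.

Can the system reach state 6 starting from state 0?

Answer: REACHABLE

Working:
Guard filter leaves 13 enabled edge(s).
Layer 0: {0}
Layer 1: {5,6}  cumulative {0,5,6}
Layer 2: {3,4}  cumulative {0,3,4,5,6}
Layer 3: {1}  cumulative {0,1,3,4,5,6}
R = {0,1,3,4,5,6}
witness 6: a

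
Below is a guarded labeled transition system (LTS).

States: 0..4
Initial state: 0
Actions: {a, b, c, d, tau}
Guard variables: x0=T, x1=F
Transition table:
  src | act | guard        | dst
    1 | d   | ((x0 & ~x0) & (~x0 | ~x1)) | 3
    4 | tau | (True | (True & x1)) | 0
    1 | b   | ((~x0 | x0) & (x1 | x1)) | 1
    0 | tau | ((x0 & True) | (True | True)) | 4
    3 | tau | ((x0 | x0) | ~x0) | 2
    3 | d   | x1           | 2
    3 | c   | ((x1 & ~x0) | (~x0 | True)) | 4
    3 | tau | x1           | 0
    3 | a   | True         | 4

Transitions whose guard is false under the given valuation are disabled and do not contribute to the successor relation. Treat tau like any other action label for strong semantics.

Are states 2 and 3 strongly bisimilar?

Compute ~ classes (split until stable):
  round 0: {{0,1,2,3,4}}
  round 1: {{0,4},{1,2},{3}}
3 equivalence class(es) (converged in 2)
class of 2: {1,2}; class of 3: {3}

Answer: NOT BISIMILAR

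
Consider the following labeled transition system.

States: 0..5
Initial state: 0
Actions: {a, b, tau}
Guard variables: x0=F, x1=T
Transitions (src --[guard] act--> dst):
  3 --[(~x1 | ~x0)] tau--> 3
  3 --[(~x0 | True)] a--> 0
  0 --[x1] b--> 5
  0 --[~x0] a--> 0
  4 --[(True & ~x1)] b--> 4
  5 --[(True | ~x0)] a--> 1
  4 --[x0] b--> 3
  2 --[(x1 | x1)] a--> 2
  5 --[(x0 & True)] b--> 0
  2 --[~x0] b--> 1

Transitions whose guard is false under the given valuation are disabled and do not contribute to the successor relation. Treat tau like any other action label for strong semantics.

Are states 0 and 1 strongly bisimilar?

Refine partition for ~:
  round 0: {{0,1,2,3,4,5}}
  round 1: {{0,2},{1,4},{3},{5}}
  round 2: {{0},{1,4},{2},{3},{5}}
5 equivalence class(es) (converged in 3)
class of 0: {0}; class of 1: {1,4}

Answer: NOT BISIMILAR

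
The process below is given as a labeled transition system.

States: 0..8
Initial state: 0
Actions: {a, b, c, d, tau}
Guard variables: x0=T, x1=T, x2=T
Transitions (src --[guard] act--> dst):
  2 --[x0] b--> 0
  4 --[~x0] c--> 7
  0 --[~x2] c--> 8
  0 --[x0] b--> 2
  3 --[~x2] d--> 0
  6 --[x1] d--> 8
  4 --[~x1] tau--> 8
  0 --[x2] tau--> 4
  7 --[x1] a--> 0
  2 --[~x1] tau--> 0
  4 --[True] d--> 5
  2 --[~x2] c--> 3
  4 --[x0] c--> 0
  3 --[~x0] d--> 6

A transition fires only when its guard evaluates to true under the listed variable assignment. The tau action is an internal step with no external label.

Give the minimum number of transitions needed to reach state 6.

Answer: UNREACHABLE

Trace:
Breadth-first toward 6:
  L0 = {0}
  L1 = {2,4}
  L2 = {5}
6 never appears.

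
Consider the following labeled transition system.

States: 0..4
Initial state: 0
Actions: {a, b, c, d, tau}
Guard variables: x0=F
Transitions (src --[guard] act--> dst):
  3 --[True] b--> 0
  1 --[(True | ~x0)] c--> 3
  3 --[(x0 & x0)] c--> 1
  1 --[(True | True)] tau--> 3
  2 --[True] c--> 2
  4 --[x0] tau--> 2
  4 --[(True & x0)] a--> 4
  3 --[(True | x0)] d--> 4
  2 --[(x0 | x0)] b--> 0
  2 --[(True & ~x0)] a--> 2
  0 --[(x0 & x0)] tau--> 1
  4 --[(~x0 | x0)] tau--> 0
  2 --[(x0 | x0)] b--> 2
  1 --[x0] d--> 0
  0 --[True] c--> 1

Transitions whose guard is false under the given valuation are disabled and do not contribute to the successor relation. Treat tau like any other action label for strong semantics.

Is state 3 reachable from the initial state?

Guard filter leaves 8 enabled edge(s).
depth 0: {0}
depth 1: {1}  now seen {0,1}
depth 2: {3}  now seen {0,1,3}
depth 3: {4}  now seen {0,1,3,4}
Reachable = {0,1,3,4}
Path to 3: c·c

Answer: REACHABLE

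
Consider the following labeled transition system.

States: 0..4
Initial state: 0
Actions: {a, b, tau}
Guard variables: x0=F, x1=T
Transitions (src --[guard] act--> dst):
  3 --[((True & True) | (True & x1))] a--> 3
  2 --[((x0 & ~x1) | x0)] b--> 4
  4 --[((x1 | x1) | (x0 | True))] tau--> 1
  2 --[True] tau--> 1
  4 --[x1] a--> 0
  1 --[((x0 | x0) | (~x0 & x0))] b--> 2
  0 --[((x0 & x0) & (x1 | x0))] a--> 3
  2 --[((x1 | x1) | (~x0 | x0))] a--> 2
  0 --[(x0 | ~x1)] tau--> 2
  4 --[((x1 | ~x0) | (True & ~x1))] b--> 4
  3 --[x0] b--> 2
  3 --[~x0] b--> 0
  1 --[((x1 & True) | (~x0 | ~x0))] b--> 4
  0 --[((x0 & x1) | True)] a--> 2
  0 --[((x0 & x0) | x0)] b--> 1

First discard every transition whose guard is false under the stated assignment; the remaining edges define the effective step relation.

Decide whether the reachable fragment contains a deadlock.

Reachable = {0,1,2,4}
  0: a→2  [1 out]
  1: b→4  [1 out]
  2: a→2  tau→1  [2 out]
  4: a→0  b→4  tau→1  [3 out]

Answer: DEADLOCK-FREE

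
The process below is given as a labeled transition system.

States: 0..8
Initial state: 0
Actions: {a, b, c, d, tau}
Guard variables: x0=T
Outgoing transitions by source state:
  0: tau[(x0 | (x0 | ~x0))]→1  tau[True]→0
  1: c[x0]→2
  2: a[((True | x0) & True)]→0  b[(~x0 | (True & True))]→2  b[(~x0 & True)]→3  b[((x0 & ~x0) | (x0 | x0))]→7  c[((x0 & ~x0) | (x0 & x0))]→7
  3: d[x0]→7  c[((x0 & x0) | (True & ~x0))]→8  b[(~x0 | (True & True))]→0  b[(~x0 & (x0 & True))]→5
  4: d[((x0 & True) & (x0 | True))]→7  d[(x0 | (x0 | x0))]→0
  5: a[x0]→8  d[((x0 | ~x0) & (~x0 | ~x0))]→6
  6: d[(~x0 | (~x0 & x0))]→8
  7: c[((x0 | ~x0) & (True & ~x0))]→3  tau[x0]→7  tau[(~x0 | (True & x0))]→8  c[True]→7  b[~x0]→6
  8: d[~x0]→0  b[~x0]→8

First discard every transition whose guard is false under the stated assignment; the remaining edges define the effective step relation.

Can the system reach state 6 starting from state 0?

Answer: UNREACHABLE

Analysis:
16 transition(s) survive guard evaluation.
depth 0: {0}
depth 1: {1}  cumulative {0,1}
depth 2: {2}  cumulative {0,1,2}
depth 3: {7}  cumulative {0,1,2,7}
depth 4: {8}  cumulative {0,1,2,7,8}
R = {0,1,2,7,8}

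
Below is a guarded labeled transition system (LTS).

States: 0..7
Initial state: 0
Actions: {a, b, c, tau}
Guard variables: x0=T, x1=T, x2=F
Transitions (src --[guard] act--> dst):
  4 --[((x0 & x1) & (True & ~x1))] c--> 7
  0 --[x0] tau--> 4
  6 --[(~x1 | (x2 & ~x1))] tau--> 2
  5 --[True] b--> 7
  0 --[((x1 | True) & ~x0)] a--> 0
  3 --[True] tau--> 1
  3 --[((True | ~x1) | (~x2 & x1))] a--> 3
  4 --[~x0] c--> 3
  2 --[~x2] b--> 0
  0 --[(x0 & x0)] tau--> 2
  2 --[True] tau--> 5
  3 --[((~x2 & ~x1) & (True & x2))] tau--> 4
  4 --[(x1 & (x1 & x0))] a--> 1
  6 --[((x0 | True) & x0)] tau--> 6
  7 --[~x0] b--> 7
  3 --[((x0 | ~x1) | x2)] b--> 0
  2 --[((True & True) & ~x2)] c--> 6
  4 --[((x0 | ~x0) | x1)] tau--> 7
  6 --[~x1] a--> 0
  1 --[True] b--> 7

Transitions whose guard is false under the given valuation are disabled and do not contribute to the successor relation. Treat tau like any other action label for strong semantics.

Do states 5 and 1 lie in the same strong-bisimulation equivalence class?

Answer: BISIMILAR

Analysis:
Bisimulation quotient by refinement:
  P[0] = {{0,1,2,3,4,5,6,7}}
  P[1] = {{0,6},{1,5},{2},{3},{4},{7}}
  P[2] = {{0},{1,5},{2},{3},{4},{6},{7}}
Fixed point at round 3; 7 class(es).
class of 5: {1,5}; class of 1: {1,5}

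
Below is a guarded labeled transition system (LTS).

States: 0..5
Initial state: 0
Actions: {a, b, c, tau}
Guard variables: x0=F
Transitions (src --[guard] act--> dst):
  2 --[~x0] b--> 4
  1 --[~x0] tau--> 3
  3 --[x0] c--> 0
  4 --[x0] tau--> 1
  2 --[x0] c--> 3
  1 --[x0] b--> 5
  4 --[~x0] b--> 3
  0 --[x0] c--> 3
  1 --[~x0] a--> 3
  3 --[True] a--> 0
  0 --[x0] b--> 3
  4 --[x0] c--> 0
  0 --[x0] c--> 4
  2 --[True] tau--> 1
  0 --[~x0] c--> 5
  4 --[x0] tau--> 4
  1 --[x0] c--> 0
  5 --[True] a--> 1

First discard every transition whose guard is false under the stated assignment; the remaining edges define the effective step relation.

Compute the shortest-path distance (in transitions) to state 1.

Answer: 2

Analysis:
Breadth-first toward 1:
  depth 0: {0}
  depth 1: {5}
  depth 2: {1}
first hit 1 at d=2 via c·a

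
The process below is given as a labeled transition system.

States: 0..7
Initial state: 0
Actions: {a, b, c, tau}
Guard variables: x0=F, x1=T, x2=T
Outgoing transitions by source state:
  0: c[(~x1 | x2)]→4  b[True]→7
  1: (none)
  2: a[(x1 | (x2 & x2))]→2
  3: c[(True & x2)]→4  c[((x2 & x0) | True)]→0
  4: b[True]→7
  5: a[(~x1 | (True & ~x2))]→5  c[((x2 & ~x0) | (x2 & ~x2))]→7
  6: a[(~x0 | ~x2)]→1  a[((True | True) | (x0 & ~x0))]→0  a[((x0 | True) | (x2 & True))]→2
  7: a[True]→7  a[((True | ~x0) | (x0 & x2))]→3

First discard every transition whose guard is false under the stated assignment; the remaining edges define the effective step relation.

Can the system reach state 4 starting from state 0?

Answer: REACHABLE

Analysis:
Guard filter leaves 12 enabled edge(s).
L0 = {0}
L1 = {4,7}  cumulative {0,4,7}
L2 = {3}  cumulative {0,3,4,7}
Reachable = {0,3,4,7}
Path to 4: c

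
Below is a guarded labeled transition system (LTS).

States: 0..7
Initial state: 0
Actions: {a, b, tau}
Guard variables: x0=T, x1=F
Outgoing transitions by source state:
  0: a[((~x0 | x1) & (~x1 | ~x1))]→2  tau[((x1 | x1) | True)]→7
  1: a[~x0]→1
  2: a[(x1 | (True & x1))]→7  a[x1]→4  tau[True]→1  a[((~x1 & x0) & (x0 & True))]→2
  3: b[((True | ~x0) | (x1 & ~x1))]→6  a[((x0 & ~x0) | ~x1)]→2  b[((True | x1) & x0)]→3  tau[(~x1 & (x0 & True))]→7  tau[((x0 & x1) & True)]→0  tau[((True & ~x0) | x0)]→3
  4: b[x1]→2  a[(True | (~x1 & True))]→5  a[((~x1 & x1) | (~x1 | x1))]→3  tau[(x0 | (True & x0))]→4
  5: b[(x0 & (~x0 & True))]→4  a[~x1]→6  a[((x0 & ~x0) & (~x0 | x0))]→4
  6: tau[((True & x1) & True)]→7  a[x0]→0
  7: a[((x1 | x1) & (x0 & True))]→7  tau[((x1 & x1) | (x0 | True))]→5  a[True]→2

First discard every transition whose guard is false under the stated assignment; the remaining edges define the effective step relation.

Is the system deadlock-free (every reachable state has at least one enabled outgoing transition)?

R = {0,1,2,5,6,7}
  0: tau→7  [1 exit(s)]
  1: ∅  [STUCK]
  2: a→2  tau→1  [2 exit(s)]
  5: a→6  [1 exit(s)]
  6: a→0  [1 exit(s)]
  7: a→2  tau→5  [2 exit(s)]
witness 1: tau·a·tau

Answer: DEADLOCK at state 1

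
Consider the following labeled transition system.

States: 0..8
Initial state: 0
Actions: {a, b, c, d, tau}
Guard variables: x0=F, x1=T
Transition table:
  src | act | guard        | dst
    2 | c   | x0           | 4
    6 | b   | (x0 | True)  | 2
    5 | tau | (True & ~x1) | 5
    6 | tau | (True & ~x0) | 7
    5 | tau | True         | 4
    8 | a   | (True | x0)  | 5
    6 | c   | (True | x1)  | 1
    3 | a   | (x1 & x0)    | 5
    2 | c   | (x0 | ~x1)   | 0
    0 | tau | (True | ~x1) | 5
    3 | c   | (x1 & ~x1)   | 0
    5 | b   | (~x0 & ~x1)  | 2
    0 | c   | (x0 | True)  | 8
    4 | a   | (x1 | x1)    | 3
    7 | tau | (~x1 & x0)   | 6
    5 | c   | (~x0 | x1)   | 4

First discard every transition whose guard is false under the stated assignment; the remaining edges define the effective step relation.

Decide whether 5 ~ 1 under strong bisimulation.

Answer: NOT BISIMILAR

Trace:
Bisimulation quotient by refinement:
  π0 = {{0,1,2,3,4,5,6,7,8}}
  π1 = {{0,5},{1,2,3,7},{4,8},{6}}
  π2 = {{0},{1,2,3,7},{4},{5},{6},{8}}
6 equivalence class(es) (converged in 3)
[5]={5}  [1]={1,2,3,7}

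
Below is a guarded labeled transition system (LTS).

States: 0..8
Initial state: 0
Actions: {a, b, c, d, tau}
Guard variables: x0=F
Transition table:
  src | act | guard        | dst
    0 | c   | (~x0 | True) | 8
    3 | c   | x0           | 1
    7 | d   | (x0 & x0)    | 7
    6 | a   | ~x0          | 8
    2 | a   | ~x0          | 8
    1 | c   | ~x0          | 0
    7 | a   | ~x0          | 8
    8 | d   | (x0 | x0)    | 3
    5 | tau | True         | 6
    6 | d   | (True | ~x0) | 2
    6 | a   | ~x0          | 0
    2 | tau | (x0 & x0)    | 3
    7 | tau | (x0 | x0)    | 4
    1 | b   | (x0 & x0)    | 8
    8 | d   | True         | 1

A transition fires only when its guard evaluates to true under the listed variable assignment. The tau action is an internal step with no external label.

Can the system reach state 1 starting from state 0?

Answer: REACHABLE

Analysis:
Guard filter leaves 9 enabled edge(s).
Layer 0: {0}
Layer 1: {8}  total {0,8}
Layer 2: {1}  total {0,1,8}
Reachable = {0,1,8}
trace reaching 1: c·d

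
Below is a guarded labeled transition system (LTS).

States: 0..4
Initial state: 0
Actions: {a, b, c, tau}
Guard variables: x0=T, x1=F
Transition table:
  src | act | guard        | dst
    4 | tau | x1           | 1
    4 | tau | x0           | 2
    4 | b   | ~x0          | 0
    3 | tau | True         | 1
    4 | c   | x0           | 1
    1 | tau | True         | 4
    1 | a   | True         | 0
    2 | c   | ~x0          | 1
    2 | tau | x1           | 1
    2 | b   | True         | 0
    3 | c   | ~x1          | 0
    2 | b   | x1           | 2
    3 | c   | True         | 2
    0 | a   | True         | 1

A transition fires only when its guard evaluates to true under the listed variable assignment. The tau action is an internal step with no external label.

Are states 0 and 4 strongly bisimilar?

Bisimulation quotient by refinement:
  P[0] = {{0,1,2,3,4}}
  P[1] = {{0},{1},{2},{3,4}}
  P[2] = {{0},{1},{2},{3},{4}}
Fixed point at round 3; 5 class(es).
class of 0: {0}; class of 4: {4}

Answer: NOT BISIMILAR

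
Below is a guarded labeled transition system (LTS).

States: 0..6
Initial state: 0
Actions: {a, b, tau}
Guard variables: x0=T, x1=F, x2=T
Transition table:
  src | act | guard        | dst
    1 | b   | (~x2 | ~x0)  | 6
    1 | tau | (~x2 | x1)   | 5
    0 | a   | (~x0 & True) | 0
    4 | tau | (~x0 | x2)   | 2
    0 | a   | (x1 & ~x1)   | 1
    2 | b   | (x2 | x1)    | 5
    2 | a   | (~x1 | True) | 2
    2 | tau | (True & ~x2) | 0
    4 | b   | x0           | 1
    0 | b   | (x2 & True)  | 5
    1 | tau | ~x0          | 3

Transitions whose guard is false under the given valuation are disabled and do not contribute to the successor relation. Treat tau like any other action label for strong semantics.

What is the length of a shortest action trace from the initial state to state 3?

Answer: UNREACHABLE

Trace:
BFS to 3:
  L0 = {0}
  L1 = {5}
3 never appears.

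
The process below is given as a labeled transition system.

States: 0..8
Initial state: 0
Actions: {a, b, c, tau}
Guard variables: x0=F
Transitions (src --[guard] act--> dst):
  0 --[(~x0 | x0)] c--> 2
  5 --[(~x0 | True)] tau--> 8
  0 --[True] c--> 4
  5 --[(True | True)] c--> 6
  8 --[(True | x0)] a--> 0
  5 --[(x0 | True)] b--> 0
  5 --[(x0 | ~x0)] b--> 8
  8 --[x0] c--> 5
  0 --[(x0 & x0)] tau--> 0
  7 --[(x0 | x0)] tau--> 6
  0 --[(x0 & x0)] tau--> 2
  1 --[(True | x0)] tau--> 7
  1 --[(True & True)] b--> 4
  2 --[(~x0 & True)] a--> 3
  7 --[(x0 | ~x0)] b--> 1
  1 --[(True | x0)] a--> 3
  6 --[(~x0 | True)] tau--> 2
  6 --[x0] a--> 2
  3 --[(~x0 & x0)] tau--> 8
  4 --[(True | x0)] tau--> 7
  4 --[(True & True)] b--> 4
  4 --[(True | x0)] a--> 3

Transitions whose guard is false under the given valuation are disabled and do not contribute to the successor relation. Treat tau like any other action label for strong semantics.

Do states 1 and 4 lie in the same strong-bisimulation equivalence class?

Bisimulation quotient by refinement:
  round 0: {{0,1,2,3,4,5,6,7,8}}
  round 1: {{0},{1,4},{2,8},{3},{5},{6},{7}}
  round 2: {{0},{1,4},{2},{3},{5},{6},{7},{8}}
8 equivalence class(es) (converged in 3)
[1]={1,4}  [4]={1,4}

Answer: BISIMILAR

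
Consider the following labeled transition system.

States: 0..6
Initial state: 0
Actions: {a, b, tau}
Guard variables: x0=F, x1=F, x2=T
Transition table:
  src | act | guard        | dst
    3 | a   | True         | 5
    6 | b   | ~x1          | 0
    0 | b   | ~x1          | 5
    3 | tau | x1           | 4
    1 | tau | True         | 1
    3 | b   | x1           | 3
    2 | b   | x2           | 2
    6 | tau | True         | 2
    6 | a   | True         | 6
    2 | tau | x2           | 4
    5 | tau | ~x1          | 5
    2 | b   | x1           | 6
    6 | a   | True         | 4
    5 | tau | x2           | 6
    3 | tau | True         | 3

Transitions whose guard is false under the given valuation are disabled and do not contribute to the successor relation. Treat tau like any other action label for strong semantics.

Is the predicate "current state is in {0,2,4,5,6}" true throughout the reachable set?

Answer: INVARIANT HOLDS

Working:
Allowed set {0,2,4,5,6}
Reach set: {0,2,4,5,6}
  0: ✓
  2: ✓
  4: ✓
  5: ✓
  6: ✓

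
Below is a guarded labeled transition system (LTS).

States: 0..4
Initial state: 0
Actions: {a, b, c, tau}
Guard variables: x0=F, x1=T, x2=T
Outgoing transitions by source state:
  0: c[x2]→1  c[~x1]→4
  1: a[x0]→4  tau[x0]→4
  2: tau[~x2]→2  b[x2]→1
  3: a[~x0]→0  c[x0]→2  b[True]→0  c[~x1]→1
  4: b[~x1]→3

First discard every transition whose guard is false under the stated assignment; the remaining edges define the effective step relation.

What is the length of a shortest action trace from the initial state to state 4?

Answer: UNREACHABLE

Trace:
Breadth-first toward 4:
  Layer 0: {0}
  Layer 1: {1}
4 never appears.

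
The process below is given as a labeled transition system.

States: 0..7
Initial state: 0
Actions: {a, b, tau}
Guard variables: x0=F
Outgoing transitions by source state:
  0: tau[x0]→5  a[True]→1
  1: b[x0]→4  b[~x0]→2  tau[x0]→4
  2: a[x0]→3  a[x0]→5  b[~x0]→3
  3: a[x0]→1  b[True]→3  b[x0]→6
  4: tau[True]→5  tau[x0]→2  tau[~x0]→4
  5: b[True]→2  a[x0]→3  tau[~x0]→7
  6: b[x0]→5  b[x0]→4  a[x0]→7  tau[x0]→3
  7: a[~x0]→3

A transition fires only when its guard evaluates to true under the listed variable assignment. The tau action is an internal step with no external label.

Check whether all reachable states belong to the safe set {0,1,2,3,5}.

Answer: INVARIANT HOLDS

Analysis:
Allowed set {0,1,2,3,5}
Reach set: {0,1,2,3}
  0: safe
  1: safe
  2: safe
  3: safe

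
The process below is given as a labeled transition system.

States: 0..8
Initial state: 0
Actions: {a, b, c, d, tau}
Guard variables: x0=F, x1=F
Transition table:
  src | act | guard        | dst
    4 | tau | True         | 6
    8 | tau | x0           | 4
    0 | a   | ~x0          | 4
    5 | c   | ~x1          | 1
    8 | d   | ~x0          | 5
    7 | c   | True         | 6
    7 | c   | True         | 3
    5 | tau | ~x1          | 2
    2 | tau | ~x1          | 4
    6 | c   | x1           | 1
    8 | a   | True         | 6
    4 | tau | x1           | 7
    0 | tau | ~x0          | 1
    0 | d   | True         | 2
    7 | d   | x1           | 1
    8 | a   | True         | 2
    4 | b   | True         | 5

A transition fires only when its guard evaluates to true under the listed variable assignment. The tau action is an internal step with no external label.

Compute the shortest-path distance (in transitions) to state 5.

Answer: 2

Analysis:
BFS to 5:
  depth 0: {0}
  depth 1: {1,2,4}
  depth 2: {5,6}
5 enters at depth 2; path a·b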